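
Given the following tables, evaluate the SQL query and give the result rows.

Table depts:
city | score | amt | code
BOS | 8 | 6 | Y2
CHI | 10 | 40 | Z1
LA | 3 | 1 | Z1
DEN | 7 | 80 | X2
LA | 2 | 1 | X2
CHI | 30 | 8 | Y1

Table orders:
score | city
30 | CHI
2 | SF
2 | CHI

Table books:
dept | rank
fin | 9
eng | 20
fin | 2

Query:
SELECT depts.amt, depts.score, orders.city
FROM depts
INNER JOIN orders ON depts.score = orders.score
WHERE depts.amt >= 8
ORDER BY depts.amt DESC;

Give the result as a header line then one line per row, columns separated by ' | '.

After JOIN orders (3 rows):
depts.city | depts.score | depts.amt | depts.code | orders.score | orders.city
LA | 2 | 1 | X2 | 2 | SF
LA | 2 | 1 | X2 | 2 | CHI
CHI | 30 | 8 | Y1 | 30 | CHI
After WHERE (1 rows):
depts.city | depts.score | depts.amt | depts.code | orders.score | orders.city
CHI | 30 | 8 | Y1 | 30 | CHI
After SELECT (1 rows):
depts.amt | depts.score | orders.city
8 | 30 | CHI
After ORDER BY (1 rows):
depts.amt | depts.score | orders.city
8 | 30 | CHI

== RESULT ==
depts.amt | depts.score | orders.city
8 | 30 | CHI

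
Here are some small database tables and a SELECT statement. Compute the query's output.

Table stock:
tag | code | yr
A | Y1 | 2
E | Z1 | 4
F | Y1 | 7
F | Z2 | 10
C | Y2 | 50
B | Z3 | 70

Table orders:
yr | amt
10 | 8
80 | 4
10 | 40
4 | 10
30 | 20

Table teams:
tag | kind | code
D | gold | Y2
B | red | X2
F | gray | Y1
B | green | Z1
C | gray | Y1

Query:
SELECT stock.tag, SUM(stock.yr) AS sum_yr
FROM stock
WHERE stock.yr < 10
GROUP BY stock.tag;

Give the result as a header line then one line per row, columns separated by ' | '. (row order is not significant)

After WHERE (3 rows):
stock.tag | stock.code | stock.yr
A | Y1 | 2
E | Z1 | 4
F | Y1 | 7
After GROUP BY (3 rows):
stock.tag | sum_yr
A | 2
E | 4
F | 7

== RESULT ==
stock.tag | sum_yr
A | 2
E | 4
F | 7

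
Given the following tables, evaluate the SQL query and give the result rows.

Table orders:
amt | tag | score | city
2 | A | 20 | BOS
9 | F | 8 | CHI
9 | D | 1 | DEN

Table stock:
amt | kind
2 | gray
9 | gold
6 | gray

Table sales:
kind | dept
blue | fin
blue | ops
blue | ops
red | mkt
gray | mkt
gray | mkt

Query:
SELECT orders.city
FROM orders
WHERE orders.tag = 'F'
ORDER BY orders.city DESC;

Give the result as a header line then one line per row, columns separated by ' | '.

== RESULT ==
orders.city
CHI

Derivation:
After WHERE (1 rows):
orders.amt | orders.tag | orders.score | orders.city
9 | F | 8 | CHI
After SELECT (1 rows):
orders.city
CHI
After ORDER BY (1 rows):
orders.city
CHI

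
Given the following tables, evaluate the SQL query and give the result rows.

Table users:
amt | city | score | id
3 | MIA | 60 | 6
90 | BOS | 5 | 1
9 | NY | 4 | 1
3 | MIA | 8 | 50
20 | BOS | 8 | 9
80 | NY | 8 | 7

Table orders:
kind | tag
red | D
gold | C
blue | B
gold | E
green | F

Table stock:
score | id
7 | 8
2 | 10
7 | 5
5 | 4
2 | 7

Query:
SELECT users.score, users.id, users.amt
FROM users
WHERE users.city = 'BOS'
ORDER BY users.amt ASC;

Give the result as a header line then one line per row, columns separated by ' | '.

After WHERE (2 rows):
users.amt | users.city | users.score | users.id
90 | BOS | 5 | 1
20 | BOS | 8 | 9
After SELECT (2 rows):
users.score | users.id | users.amt
5 | 1 | 90
8 | 9 | 20
After ORDER BY (2 rows):
users.score | users.id | users.amt
8 | 9 | 20
5 | 1 | 90

== RESULT ==
users.score | users.id | users.amt
8 | 9 | 20
5 | 1 | 90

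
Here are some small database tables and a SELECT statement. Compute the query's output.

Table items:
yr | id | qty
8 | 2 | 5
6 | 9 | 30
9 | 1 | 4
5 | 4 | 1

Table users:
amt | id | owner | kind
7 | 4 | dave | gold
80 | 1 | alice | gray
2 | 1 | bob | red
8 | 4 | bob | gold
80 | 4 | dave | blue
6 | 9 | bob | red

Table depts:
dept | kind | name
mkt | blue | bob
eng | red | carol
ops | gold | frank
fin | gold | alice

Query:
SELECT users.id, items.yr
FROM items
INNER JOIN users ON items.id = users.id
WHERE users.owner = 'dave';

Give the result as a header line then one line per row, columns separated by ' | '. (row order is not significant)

== RESULT ==
users.id | items.yr
4 | 5
4 | 5

Derivation:
After JOIN users (6 rows):
items.yr | items.id | items.qty | users.amt | users.id | users.owner | users.kind
6 | 9 | 30 | 6 | 9 | bob | red
9 | 1 | 4 | 80 | 1 | alice | gray
9 | 1 | 4 | 2 | 1 | bob | red
5 | 4 | 1 | 7 | 4 | dave | gold
5 | 4 | 1 | 8 | 4 | bob | gold
5 | 4 | 1 | 80 | 4 | dave | blue
After WHERE (2 rows):
items.yr | items.id | items.qty | users.amt | users.id | users.owner | users.kind
5 | 4 | 1 | 7 | 4 | dave | gold
5 | 4 | 1 | 80 | 4 | dave | blue
After SELECT (2 rows):
users.id | items.yr
4 | 5
4 | 5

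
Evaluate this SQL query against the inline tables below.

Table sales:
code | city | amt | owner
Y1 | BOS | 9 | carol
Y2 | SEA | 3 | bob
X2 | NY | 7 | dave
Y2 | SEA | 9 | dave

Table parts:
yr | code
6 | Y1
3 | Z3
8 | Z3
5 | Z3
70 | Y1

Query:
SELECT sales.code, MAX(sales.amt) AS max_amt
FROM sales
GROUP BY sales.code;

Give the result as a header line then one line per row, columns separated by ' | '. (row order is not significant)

== RESULT ==
sales.code | max_amt
Y1 | 9
Y2 | 9
X2 | 7

Derivation:
After GROUP BY (3 rows):
sales.code | max_amt
Y1 | 9
Y2 | 9
X2 | 7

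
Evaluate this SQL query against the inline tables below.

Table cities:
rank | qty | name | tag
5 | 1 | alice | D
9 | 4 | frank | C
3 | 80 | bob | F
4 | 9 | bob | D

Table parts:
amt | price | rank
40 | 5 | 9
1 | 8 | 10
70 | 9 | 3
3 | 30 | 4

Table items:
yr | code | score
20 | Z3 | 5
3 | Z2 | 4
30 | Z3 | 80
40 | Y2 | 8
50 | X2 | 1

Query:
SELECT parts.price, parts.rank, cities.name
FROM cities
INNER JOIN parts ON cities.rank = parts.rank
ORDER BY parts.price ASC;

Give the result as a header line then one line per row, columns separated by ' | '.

After JOIN parts (3 rows):
cities.rank | cities.qty | cities.name | cities.tag | parts.amt | parts.price | parts.rank
9 | 4 | frank | C | 40 | 5 | 9
3 | 80 | bob | F | 70 | 9 | 3
4 | 9 | bob | D | 3 | 30 | 4
After SELECT (3 rows):
parts.price | parts.rank | cities.name
5 | 9 | frank
9 | 3 | bob
30 | 4 | bob
After ORDER BY (3 rows):
parts.price | parts.rank | cities.name
5 | 9 | frank
9 | 3 | bob
30 | 4 | bob

== RESULT ==
parts.price | parts.rank | cities.name
5 | 9 | frank
9 | 3 | bob
30 | 4 | bob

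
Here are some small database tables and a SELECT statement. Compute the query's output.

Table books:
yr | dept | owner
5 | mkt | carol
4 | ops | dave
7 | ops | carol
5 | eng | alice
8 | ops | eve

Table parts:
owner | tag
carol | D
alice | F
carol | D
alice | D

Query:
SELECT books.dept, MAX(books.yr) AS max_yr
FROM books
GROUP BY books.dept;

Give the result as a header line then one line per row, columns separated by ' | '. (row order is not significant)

After GROUP BY (3 rows):
books.dept | max_yr
mkt | 5
ops | 8
eng | 5

== RESULT ==
books.dept | max_yr
mkt | 5
ops | 8
eng | 5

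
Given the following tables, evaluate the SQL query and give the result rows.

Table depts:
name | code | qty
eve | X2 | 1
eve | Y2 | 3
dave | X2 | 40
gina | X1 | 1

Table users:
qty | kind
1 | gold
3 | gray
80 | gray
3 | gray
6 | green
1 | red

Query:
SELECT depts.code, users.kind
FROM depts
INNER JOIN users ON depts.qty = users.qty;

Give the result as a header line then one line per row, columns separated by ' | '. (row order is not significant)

After JOIN users (6 rows):
depts.name | depts.code | depts.qty | users.qty | users.kind
eve | X2 | 1 | 1 | gold
eve | X2 | 1 | 1 | red
eve | Y2 | 3 | 3 | gray
eve | Y2 | 3 | 3 | gray
gina | X1 | 1 | 1 | gold
gina | X1 | 1 | 1 | red
After SELECT (6 rows):
depts.code | users.kind
X2 | gold
X2 | red
Y2 | gray
Y2 | gray
X1 | gold
X1 | red

== RESULT ==
depts.code | users.kind
X2 | gold
X2 | red
Y2 | gray
Y2 | gray
X1 | gold
X1 | red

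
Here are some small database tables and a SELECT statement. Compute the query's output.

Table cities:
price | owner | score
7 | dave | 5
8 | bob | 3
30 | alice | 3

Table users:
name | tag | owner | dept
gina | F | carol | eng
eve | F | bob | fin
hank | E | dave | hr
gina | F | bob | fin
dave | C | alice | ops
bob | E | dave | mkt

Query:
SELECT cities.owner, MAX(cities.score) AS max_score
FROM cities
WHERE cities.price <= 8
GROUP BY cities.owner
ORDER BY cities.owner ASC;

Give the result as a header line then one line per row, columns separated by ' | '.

After WHERE (2 rows):
cities.price | cities.owner | cities.score
7 | dave | 5
8 | bob | 3
After GROUP BY (2 rows):
cities.owner | max_score
dave | 5
bob | 3
After ORDER BY (2 rows):
cities.owner | max_score
bob | 3
dave | 5

== RESULT ==
cities.owner | max_score
bob | 3
dave | 5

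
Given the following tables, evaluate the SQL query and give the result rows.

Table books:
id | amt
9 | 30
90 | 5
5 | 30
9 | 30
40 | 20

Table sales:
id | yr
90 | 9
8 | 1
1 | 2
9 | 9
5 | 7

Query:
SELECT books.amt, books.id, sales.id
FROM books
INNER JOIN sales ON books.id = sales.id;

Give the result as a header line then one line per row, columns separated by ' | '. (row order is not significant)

After JOIN sales (4 rows):
books.id | books.amt | sales.id | sales.yr
9 | 30 | 9 | 9
90 | 5 | 90 | 9
5 | 30 | 5 | 7
9 | 30 | 9 | 9
After SELECT (4 rows):
books.amt | books.id | sales.id
30 | 9 | 9
5 | 90 | 90
30 | 5 | 5
30 | 9 | 9

== RESULT ==
books.amt | books.id | sales.id
30 | 9 | 9
5 | 90 | 90
30 | 5 | 5
30 | 9 | 9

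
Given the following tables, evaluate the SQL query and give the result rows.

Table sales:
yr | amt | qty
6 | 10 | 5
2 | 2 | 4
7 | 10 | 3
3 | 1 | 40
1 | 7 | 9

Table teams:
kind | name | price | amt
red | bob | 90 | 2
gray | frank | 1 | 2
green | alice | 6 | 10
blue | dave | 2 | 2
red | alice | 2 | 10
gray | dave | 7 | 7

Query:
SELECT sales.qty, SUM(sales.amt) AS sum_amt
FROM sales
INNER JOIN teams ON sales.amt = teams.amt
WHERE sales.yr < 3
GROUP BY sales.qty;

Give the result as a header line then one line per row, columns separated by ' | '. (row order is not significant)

After JOIN teams (8 rows):
sales.yr | sales.amt | sales.qty | teams.kind | teams.name | teams.price | teams.amt
6 | 10 | 5 | green | alice | 6 | 10
6 | 10 | 5 | red | alice | 2 | 10
2 | 2 | 4 | red | bob | 90 | 2
2 | 2 | 4 | gray | frank | 1 | 2
2 | 2 | 4 | blue | dave | 2 | 2
7 | 10 | 3 | green | alice | 6 | 10
7 | 10 | 3 | red | alice | 2 | 10
1 | 7 | 9 | gray | dave | 7 | 7
After WHERE (4 rows):
sales.yr | sales.amt | sales.qty | teams.kind | teams.name | teams.price | teams.amt
2 | 2 | 4 | red | bob | 90 | 2
2 | 2 | 4 | gray | frank | 1 | 2
2 | 2 | 4 | blue | dave | 2 | 2
1 | 7 | 9 | gray | dave | 7 | 7
After GROUP BY (2 rows):
sales.qty | sum_amt
4 | 6
9 | 7

== RESULT ==
sales.qty | sum_amt
4 | 6
9 | 7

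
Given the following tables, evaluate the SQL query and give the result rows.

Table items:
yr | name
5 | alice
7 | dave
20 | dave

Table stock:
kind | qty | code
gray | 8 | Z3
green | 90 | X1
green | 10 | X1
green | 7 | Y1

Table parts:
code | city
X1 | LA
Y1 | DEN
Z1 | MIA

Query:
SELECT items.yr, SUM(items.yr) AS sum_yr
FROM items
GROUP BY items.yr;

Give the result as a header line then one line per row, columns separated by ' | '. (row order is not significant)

== RESULT ==
items.yr | sum_yr
5 | 5
7 | 7
20 | 20

Derivation:
After GROUP BY (3 rows):
items.yr | sum_yr
5 | 5
7 | 7
20 | 20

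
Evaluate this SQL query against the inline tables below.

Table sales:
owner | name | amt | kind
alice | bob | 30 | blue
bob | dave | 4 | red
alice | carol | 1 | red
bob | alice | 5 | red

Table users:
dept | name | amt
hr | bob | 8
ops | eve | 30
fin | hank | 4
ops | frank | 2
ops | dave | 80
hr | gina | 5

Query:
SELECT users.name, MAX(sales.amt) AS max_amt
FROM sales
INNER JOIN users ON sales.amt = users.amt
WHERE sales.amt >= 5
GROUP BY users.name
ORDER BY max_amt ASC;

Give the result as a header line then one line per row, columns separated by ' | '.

== RESULT ==
users.name | max_amt
gina | 5
eve | 30

Derivation:
After JOIN users (3 rows):
sales.owner | sales.name | sales.amt | sales.kind | users.dept | users.name | users.amt
alice | bob | 30 | blue | ops | eve | 30
bob | dave | 4 | red | fin | hank | 4
bob | alice | 5 | red | hr | gina | 5
After WHERE (2 rows):
sales.owner | sales.name | sales.amt | sales.kind | users.dept | users.name | users.amt
alice | bob | 30 | blue | ops | eve | 30
bob | alice | 5 | red | hr | gina | 5
After GROUP BY (2 rows):
users.name | max_amt
eve | 30
gina | 5
After ORDER BY (2 rows):
users.name | max_amt
gina | 5
eve | 30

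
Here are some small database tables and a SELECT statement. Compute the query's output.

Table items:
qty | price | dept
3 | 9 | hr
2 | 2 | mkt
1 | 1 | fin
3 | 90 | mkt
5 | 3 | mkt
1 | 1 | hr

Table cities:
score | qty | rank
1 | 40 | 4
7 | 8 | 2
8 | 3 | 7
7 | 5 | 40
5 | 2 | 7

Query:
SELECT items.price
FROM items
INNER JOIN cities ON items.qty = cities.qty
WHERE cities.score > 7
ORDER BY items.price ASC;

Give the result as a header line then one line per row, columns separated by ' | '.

== RESULT ==
items.price
9
90

Derivation:
After JOIN cities (4 rows):
items.qty | items.price | items.dept | cities.score | cities.qty | cities.rank
3 | 9 | hr | 8 | 3 | 7
2 | 2 | mkt | 5 | 2 | 7
3 | 90 | mkt | 8 | 3 | 7
5 | 3 | mkt | 7 | 5 | 40
After WHERE (2 rows):
items.qty | items.price | items.dept | cities.score | cities.qty | cities.rank
3 | 9 | hr | 8 | 3 | 7
3 | 90 | mkt | 8 | 3 | 7
After SELECT (2 rows):
items.price
9
90
After ORDER BY (2 rows):
items.price
9
90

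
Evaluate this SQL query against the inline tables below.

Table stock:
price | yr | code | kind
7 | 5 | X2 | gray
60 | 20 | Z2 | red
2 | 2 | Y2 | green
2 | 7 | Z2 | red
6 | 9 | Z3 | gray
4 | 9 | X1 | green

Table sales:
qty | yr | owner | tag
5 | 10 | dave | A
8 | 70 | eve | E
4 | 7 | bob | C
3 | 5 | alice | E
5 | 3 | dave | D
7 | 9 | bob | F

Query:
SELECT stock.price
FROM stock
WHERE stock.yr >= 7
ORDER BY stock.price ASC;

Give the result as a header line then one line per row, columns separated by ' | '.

After WHERE (4 rows):
stock.price | stock.yr | stock.code | stock.kind
60 | 20 | Z2 | red
2 | 7 | Z2 | red
6 | 9 | Z3 | gray
4 | 9 | X1 | green
After SELECT (4 rows):
stock.price
60
2
6
4
After ORDER BY (4 rows):
stock.price
2
4
6
60

== RESULT ==
stock.price
2
4
6
60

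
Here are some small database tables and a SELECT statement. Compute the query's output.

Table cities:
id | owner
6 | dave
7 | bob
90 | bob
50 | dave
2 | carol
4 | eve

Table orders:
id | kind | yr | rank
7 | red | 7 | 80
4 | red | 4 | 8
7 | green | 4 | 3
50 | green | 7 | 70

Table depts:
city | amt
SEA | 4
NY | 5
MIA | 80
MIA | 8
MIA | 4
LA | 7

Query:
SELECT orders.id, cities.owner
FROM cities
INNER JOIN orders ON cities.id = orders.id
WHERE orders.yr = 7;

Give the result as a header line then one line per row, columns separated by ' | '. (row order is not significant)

After JOIN orders (4 rows):
cities.id | cities.owner | orders.id | orders.kind | orders.yr | orders.rank
7 | bob | 7 | red | 7 | 80
7 | bob | 7 | green | 4 | 3
50 | dave | 50 | green | 7 | 70
4 | eve | 4 | red | 4 | 8
After WHERE (2 rows):
cities.id | cities.owner | orders.id | orders.kind | orders.yr | orders.rank
7 | bob | 7 | red | 7 | 80
50 | dave | 50 | green | 7 | 70
After SELECT (2 rows):
orders.id | cities.owner
7 | bob
50 | dave

== RESULT ==
orders.id | cities.owner
7 | bob
50 | dave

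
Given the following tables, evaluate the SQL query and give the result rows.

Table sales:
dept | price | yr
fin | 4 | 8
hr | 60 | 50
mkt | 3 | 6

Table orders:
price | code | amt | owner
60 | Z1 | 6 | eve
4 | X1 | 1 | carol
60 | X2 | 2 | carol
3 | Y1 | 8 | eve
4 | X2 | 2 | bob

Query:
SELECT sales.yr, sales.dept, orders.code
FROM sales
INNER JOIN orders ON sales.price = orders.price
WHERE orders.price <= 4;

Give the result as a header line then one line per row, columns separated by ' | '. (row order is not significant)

After JOIN orders (5 rows):
sales.dept | sales.price | sales.yr | orders.price | orders.code | orders.amt | orders.owner
fin | 4 | 8 | 4 | X1 | 1 | carol
fin | 4 | 8 | 4 | X2 | 2 | bob
hr | 60 | 50 | 60 | Z1 | 6 | eve
hr | 60 | 50 | 60 | X2 | 2 | carol
mkt | 3 | 6 | 3 | Y1 | 8 | eve
After WHERE (3 rows):
sales.dept | sales.price | sales.yr | orders.price | orders.code | orders.amt | orders.owner
fin | 4 | 8 | 4 | X1 | 1 | carol
fin | 4 | 8 | 4 | X2 | 2 | bob
mkt | 3 | 6 | 3 | Y1 | 8 | eve
After SELECT (3 rows):
sales.yr | sales.dept | orders.code
8 | fin | X1
8 | fin | X2
6 | mkt | Y1

== RESULT ==
sales.yr | sales.dept | orders.code
8 | fin | X1
8 | fin | X2
6 | mkt | Y1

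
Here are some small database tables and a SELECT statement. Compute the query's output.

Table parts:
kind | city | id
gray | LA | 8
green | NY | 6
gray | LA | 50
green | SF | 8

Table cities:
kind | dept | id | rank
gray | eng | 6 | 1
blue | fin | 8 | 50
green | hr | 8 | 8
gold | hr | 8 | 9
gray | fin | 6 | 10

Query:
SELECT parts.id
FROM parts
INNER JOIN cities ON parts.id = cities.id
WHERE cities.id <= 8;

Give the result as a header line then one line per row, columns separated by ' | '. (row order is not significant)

After JOIN cities (8 rows):
parts.kind | parts.city | parts.id | cities.kind | cities.dept | cities.id | cities.rank
gray | LA | 8 | blue | fin | 8 | 50
gray | LA | 8 | green | hr | 8 | 8
gray | LA | 8 | gold | hr | 8 | 9
green | NY | 6 | gray | eng | 6 | 1
green | NY | 6 | gray | fin | 6 | 10
green | SF | 8 | blue | fin | 8 | 50
green | SF | 8 | green | hr | 8 | 8
green | SF | 8 | gold | hr | 8 | 9
After WHERE (8 rows):
parts.kind | parts.city | parts.id | cities.kind | cities.dept | cities.id | cities.rank
gray | LA | 8 | blue | fin | 8 | 50
gray | LA | 8 | green | hr | 8 | 8
gray | LA | 8 | gold | hr | 8 | 9
green | NY | 6 | gray | eng | 6 | 1
green | NY | 6 | gray | fin | 6 | 10
green | SF | 8 | blue | fin | 8 | 50
green | SF | 8 | green | hr | 8 | 8
green | SF | 8 | gold | hr | 8 | 9
After SELECT (8 rows):
parts.id
8
8
8
6
6
8
8
8

== RESULT ==
parts.id
8
8
8
6
6
8
8
8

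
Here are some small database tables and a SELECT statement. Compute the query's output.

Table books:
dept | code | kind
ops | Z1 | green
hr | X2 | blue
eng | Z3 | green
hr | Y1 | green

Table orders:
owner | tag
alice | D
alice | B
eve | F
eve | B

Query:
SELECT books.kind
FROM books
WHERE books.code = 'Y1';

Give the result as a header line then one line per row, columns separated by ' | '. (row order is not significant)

== RESULT ==
books.kind
green

Derivation:
After WHERE (1 rows):
books.dept | books.code | books.kind
hr | Y1 | green
After SELECT (1 rows):
books.kind
green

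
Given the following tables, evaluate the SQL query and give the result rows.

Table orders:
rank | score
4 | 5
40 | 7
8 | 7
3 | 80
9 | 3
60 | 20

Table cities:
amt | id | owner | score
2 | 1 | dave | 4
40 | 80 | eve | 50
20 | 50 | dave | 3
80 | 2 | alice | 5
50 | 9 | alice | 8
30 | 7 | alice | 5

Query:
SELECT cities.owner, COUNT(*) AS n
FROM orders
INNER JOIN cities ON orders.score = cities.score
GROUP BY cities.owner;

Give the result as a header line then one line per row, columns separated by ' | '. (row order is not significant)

After JOIN cities (3 rows):
orders.rank | orders.score | cities.amt | cities.id | cities.owner | cities.score
4 | 5 | 80 | 2 | alice | 5
4 | 5 | 30 | 7 | alice | 5
9 | 3 | 20 | 50 | dave | 3
After GROUP BY (2 rows):
cities.owner | n
alice | 2
dave | 1

== RESULT ==
cities.owner | n
alice | 2
dave | 1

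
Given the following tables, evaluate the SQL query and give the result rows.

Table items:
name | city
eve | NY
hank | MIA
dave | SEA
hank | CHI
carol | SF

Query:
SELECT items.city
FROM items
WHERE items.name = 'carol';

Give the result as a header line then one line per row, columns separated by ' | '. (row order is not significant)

== RESULT ==
items.city
SF

Derivation:
After WHERE (1 rows):
items.name | items.city
carol | SF
After SELECT (1 rows):
items.city
SF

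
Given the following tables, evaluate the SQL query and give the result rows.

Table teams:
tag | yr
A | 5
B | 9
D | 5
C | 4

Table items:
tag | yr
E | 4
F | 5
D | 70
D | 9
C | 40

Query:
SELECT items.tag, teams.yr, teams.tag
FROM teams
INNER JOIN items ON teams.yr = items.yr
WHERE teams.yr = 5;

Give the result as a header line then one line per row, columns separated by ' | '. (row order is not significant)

== RESULT ==
items.tag | teams.yr | teams.tag
F | 5 | A
F | 5 | D

Derivation:
After JOIN items (4 rows):
teams.tag | teams.yr | items.tag | items.yr
A | 5 | F | 5
B | 9 | D | 9
D | 5 | F | 5
C | 4 | E | 4
After WHERE (2 rows):
teams.tag | teams.yr | items.tag | items.yr
A | 5 | F | 5
D | 5 | F | 5
After SELECT (2 rows):
items.tag | teams.yr | teams.tag
F | 5 | A
F | 5 | D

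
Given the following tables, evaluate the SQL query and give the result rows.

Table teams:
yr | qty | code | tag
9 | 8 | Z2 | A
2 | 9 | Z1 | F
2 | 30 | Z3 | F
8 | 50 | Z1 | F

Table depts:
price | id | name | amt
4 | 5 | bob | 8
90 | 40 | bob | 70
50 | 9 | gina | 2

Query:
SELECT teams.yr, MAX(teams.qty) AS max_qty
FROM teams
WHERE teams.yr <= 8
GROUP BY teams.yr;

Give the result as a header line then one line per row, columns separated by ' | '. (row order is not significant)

After WHERE (3 rows):
teams.yr | teams.qty | teams.code | teams.tag
2 | 9 | Z1 | F
2 | 30 | Z3 | F
8 | 50 | Z1 | F
After GROUP BY (2 rows):
teams.yr | max_qty
2 | 30
8 | 50

== RESULT ==
teams.yr | max_qty
2 | 30
8 | 50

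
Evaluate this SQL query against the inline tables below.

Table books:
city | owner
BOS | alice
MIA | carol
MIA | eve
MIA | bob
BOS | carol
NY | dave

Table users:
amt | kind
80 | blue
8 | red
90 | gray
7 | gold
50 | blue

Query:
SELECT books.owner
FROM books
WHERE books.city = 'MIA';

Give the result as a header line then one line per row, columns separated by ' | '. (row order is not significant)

== RESULT ==
books.owner
carol
eve
bob

Derivation:
After WHERE (3 rows):
books.city | books.owner
MIA | carol
MIA | eve
MIA | bob
After SELECT (3 rows):
books.owner
carol
eve
bob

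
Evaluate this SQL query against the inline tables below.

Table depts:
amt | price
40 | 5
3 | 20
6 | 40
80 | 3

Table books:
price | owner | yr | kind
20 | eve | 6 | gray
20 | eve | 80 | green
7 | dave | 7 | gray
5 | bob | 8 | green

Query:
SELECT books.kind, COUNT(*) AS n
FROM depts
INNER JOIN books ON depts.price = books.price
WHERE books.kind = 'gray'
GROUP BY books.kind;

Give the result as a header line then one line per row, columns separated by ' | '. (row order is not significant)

After JOIN books (3 rows):
depts.amt | depts.price | books.price | books.owner | books.yr | books.kind
40 | 5 | 5 | bob | 8 | green
3 | 20 | 20 | eve | 6 | gray
3 | 20 | 20 | eve | 80 | green
After WHERE (1 rows):
depts.amt | depts.price | books.price | books.owner | books.yr | books.kind
3 | 20 | 20 | eve | 6 | gray
After GROUP BY (1 rows):
books.kind | n
gray | 1

== RESULT ==
books.kind | n
gray | 1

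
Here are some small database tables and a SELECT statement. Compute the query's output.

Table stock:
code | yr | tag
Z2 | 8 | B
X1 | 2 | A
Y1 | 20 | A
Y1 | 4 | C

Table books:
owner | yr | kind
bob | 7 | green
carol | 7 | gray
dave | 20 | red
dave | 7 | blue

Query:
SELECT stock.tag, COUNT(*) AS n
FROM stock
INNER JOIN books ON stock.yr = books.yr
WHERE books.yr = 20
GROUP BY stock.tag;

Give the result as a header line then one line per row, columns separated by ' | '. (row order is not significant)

After JOIN books (1 rows):
stock.code | stock.yr | stock.tag | books.owner | books.yr | books.kind
Y1 | 20 | A | dave | 20 | red
After WHERE (1 rows):
stock.code | stock.yr | stock.tag | books.owner | books.yr | books.kind
Y1 | 20 | A | dave | 20 | red
After GROUP BY (1 rows):
stock.tag | n
A | 1

== RESULT ==
stock.tag | n
A | 1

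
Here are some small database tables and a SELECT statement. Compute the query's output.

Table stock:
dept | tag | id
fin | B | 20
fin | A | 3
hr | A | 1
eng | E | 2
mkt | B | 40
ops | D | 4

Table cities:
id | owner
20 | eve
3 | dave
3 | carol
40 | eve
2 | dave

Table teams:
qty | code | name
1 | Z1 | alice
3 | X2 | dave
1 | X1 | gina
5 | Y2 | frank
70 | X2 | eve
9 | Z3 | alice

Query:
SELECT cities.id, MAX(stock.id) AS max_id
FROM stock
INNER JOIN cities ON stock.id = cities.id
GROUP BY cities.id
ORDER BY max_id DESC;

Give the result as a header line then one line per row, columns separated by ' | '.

== RESULT ==
cities.id | max_id
40 | 40
20 | 20
3 | 3
2 | 2

Derivation:
After JOIN cities (5 rows):
stock.dept | stock.tag | stock.id | cities.id | cities.owner
fin | B | 20 | 20 | eve
fin | A | 3 | 3 | dave
fin | A | 3 | 3 | carol
eng | E | 2 | 2 | dave
mkt | B | 40 | 40 | eve
After GROUP BY (4 rows):
cities.id | max_id
20 | 20
3 | 3
2 | 2
40 | 40
After ORDER BY (4 rows):
cities.id | max_id
40 | 40
20 | 20
3 | 3
2 | 2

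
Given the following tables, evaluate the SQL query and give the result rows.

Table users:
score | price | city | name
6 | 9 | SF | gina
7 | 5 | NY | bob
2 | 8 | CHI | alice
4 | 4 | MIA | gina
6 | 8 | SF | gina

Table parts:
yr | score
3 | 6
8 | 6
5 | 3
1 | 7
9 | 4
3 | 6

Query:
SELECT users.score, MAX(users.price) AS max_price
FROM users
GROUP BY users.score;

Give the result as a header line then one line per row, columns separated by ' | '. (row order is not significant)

== RESULT ==
users.score | max_price
6 | 9
7 | 5
2 | 8
4 | 4

Derivation:
After GROUP BY (4 rows):
users.score | max_price
6 | 9
7 | 5
2 | 8
4 | 4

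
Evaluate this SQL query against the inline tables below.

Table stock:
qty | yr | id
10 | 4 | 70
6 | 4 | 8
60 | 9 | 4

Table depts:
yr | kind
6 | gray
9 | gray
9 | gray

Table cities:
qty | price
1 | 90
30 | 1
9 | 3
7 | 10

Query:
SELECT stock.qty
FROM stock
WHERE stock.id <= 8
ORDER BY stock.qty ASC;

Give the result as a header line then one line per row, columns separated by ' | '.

After WHERE (2 rows):
stock.qty | stock.yr | stock.id
6 | 4 | 8
60 | 9 | 4
After SELECT (2 rows):
stock.qty
6
60
After ORDER BY (2 rows):
stock.qty
6
60

== RESULT ==
stock.qty
6
60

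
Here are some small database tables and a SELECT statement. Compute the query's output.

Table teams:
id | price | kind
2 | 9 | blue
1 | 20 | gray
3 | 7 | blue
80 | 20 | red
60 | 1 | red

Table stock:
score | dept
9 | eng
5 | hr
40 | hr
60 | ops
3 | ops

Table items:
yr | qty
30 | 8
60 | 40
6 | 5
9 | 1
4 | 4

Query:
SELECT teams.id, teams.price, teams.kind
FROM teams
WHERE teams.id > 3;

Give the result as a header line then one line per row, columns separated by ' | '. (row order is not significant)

After WHERE (2 rows):
teams.id | teams.price | teams.kind
80 | 20 | red
60 | 1 | red
After SELECT (2 rows):
teams.id | teams.price | teams.kind
80 | 20 | red
60 | 1 | red

== RESULT ==
teams.id | teams.price | teams.kind
80 | 20 | red
60 | 1 | red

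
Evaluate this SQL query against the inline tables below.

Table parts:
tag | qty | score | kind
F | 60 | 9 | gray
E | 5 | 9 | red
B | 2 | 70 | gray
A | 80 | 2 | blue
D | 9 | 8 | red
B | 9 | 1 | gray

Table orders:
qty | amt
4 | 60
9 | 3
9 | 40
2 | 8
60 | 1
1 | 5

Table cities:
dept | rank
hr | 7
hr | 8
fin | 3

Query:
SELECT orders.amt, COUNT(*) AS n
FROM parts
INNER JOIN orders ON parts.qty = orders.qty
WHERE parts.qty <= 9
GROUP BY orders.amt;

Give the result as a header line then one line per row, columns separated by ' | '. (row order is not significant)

== RESULT ==
orders.amt | n
8 | 1
3 | 2
40 | 2

Derivation:
After JOIN orders (6 rows):
parts.tag | parts.qty | parts.score | parts.kind | orders.qty | orders.amt
F | 60 | 9 | gray | 60 | 1
B | 2 | 70 | gray | 2 | 8
D | 9 | 8 | red | 9 | 3
D | 9 | 8 | red | 9 | 40
B | 9 | 1 | gray | 9 | 3
B | 9 | 1 | gray | 9 | 40
After WHERE (5 rows):
parts.tag | parts.qty | parts.score | parts.kind | orders.qty | orders.amt
B | 2 | 70 | gray | 2 | 8
D | 9 | 8 | red | 9 | 3
D | 9 | 8 | red | 9 | 40
B | 9 | 1 | gray | 9 | 3
B | 9 | 1 | gray | 9 | 40
After GROUP BY (3 rows):
orders.amt | n
8 | 1
3 | 2
40 | 2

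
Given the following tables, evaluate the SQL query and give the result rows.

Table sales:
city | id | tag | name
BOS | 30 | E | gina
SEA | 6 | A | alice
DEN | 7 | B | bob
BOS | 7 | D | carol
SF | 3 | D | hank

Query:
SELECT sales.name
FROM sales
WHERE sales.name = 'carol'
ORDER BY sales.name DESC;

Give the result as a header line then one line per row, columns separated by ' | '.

== RESULT ==
sales.name
carol

Derivation:
After WHERE (1 rows):
sales.city | sales.id | sales.tag | sales.name
BOS | 7 | D | carol
After SELECT (1 rows):
sales.name
carol
After ORDER BY (1 rows):
sales.name
carol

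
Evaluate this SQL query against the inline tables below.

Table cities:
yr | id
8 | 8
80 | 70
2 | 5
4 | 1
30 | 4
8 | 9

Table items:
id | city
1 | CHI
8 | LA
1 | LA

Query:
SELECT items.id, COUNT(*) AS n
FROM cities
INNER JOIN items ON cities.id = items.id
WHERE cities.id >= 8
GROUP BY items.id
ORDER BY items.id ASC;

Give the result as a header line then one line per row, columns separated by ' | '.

== RESULT ==
items.id | n
8 | 1

Derivation:
After JOIN items (3 rows):
cities.yr | cities.id | items.id | items.city
8 | 8 | 8 | LA
4 | 1 | 1 | CHI
4 | 1 | 1 | LA
After WHERE (1 rows):
cities.yr | cities.id | items.id | items.city
8 | 8 | 8 | LA
After GROUP BY (1 rows):
items.id | n
8 | 1
After ORDER BY (1 rows):
items.id | n
8 | 1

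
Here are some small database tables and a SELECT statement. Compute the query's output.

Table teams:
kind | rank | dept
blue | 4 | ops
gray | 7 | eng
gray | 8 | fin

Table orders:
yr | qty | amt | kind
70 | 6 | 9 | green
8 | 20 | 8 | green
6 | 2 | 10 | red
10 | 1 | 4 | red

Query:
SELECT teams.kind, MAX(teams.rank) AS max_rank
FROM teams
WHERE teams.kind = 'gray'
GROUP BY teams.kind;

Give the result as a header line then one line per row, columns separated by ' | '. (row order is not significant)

== RESULT ==
teams.kind | max_rank
gray | 8

Derivation:
After WHERE (2 rows):
teams.kind | teams.rank | teams.dept
gray | 7 | eng
gray | 8 | fin
After GROUP BY (1 rows):
teams.kind | max_rank
gray | 8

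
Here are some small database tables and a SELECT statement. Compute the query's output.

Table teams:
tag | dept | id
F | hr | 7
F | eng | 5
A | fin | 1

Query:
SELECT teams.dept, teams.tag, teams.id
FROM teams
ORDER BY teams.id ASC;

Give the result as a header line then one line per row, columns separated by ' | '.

== RESULT ==
teams.dept | teams.tag | teams.id
fin | A | 1
eng | F | 5
hr | F | 7

Derivation:
After SELECT (3 rows):
teams.dept | teams.tag | teams.id
hr | F | 7
eng | F | 5
fin | A | 1
After ORDER BY (3 rows):
teams.dept | teams.tag | teams.id
fin | A | 1
eng | F | 5
hr | F | 7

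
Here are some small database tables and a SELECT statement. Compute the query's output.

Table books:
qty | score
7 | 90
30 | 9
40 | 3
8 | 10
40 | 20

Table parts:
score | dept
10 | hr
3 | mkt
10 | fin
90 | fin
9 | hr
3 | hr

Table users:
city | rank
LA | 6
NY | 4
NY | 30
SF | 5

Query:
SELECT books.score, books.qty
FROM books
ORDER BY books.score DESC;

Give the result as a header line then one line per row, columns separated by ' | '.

== RESULT ==
books.score | books.qty
90 | 7
20 | 40
10 | 8
9 | 30
3 | 40

Derivation:
After SELECT (5 rows):
books.score | books.qty
90 | 7
9 | 30
3 | 40
10 | 8
20 | 40
After ORDER BY (5 rows):
books.score | books.qty
90 | 7
20 | 40
10 | 8
9 | 30
3 | 40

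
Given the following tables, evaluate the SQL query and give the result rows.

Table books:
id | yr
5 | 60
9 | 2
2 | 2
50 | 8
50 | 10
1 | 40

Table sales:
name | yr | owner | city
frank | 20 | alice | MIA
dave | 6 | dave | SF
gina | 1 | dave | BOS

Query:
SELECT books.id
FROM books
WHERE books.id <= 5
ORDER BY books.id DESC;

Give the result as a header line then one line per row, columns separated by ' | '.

After WHERE (3 rows):
books.id | books.yr
5 | 60
2 | 2
1 | 40
After SELECT (3 rows):
books.id
5
2
1
After ORDER BY (3 rows):
books.id
5
2
1

== RESULT ==
books.id
5
2
1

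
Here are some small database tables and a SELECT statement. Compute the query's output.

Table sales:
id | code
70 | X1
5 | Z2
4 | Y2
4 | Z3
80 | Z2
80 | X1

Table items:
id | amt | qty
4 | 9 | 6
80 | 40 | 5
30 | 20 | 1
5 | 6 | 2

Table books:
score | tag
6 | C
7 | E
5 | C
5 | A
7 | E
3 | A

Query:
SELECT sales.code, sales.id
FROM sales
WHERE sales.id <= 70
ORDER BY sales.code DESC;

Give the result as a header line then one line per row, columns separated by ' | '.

== RESULT ==
sales.code | sales.id
Z3 | 4
Z2 | 5
Y2 | 4
X1 | 70

Derivation:
After WHERE (4 rows):
sales.id | sales.code
70 | X1
5 | Z2
4 | Y2
4 | Z3
After SELECT (4 rows):
sales.code | sales.id
X1 | 70
Z2 | 5
Y2 | 4
Z3 | 4
After ORDER BY (4 rows):
sales.code | sales.id
Z3 | 4
Z2 | 5
Y2 | 4
X1 | 70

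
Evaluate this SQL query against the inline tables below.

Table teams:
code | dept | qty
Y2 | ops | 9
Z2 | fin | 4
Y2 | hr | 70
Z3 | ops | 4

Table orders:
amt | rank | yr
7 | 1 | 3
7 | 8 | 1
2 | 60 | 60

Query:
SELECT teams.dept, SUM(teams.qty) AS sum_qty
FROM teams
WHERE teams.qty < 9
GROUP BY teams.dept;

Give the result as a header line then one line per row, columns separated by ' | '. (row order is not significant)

== RESULT ==
teams.dept | sum_qty
fin | 4
ops | 4

Derivation:
After WHERE (2 rows):
teams.code | teams.dept | teams.qty
Z2 | fin | 4
Z3 | ops | 4
After GROUP BY (2 rows):
teams.dept | sum_qty
fin | 4
ops | 4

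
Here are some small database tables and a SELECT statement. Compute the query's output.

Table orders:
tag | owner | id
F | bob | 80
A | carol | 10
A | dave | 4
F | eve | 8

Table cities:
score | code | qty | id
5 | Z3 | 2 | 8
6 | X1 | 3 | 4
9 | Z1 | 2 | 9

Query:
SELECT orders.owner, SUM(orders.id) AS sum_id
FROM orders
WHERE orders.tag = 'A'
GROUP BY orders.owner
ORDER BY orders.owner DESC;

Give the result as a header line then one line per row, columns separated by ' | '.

After WHERE (2 rows):
orders.tag | orders.owner | orders.id
A | carol | 10
A | dave | 4
After GROUP BY (2 rows):
orders.owner | sum_id
carol | 10
dave | 4
After ORDER BY (2 rows):
orders.owner | sum_id
dave | 4
carol | 10

== RESULT ==
orders.owner | sum_id
dave | 4
carol | 10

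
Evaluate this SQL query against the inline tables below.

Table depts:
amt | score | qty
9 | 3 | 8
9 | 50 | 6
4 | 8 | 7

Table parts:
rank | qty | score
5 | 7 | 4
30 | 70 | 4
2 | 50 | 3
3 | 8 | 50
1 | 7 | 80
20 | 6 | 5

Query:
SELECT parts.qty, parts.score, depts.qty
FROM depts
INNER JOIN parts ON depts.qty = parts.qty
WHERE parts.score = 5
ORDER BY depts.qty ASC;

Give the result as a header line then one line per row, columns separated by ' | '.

== RESULT ==
parts.qty | parts.score | depts.qty
6 | 5 | 6

Derivation:
After JOIN parts (4 rows):
depts.amt | depts.score | depts.qty | parts.rank | parts.qty | parts.score
9 | 3 | 8 | 3 | 8 | 50
9 | 50 | 6 | 20 | 6 | 5
4 | 8 | 7 | 5 | 7 | 4
4 | 8 | 7 | 1 | 7 | 80
After WHERE (1 rows):
depts.amt | depts.score | depts.qty | parts.rank | parts.qty | parts.score
9 | 50 | 6 | 20 | 6 | 5
After SELECT (1 rows):
parts.qty | parts.score | depts.qty
6 | 5 | 6
After ORDER BY (1 rows):
parts.qty | parts.score | depts.qty
6 | 5 | 6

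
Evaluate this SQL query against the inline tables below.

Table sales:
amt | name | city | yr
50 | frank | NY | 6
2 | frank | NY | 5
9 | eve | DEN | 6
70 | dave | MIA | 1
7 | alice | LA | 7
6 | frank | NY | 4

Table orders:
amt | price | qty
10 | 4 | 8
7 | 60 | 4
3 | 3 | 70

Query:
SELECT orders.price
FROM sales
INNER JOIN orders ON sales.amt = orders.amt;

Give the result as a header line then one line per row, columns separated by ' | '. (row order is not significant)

After JOIN orders (1 rows):
sales.amt | sales.name | sales.city | sales.yr | orders.amt | orders.price | orders.qty
7 | alice | LA | 7 | 7 | 60 | 4
After SELECT (1 rows):
orders.price
60

== RESULT ==
orders.price
60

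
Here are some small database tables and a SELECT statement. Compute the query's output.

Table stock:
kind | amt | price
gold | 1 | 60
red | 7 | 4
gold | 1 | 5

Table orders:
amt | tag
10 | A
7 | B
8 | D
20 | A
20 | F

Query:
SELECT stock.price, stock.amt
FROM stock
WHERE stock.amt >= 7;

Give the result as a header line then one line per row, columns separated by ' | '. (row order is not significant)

After WHERE (1 rows):
stock.kind | stock.amt | stock.price
red | 7 | 4
After SELECT (1 rows):
stock.price | stock.amt
4 | 7

== RESULT ==
stock.price | stock.amt
4 | 7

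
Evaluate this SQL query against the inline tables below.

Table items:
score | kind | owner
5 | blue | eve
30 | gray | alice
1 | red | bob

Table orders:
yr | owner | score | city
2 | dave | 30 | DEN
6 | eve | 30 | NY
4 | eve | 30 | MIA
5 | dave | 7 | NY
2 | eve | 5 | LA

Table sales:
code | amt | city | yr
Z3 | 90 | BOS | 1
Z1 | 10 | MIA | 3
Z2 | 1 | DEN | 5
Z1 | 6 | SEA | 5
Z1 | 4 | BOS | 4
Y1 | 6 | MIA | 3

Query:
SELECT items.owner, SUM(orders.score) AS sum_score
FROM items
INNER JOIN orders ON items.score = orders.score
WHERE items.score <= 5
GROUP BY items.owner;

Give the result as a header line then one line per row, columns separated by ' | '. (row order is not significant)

After JOIN orders (4 rows):
items.score | items.kind | items.owner | orders.yr | orders.owner | orders.score | orders.city
5 | blue | eve | 2 | eve | 5 | LA
30 | gray | alice | 2 | dave | 30 | DEN
30 | gray | alice | 6 | eve | 30 | NY
30 | gray | alice | 4 | eve | 30 | MIA
After WHERE (1 rows):
items.score | items.kind | items.owner | orders.yr | orders.owner | orders.score | orders.city
5 | blue | eve | 2 | eve | 5 | LA
After GROUP BY (1 rows):
items.owner | sum_score
eve | 5

== RESULT ==
items.owner | sum_score
eve | 5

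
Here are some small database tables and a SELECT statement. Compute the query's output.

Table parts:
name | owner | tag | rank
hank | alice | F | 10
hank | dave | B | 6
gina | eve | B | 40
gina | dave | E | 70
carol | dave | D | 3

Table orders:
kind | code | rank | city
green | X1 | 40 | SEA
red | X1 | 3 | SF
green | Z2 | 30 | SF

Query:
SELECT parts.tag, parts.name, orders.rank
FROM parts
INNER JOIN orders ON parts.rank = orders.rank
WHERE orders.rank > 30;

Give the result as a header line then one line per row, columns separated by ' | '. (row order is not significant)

After JOIN orders (2 rows):
parts.name | parts.owner | parts.tag | parts.rank | orders.kind | orders.code | orders.rank | orders.city
gina | eve | B | 40 | green | X1 | 40 | SEA
carol | dave | D | 3 | red | X1 | 3 | SF
After WHERE (1 rows):
parts.name | parts.owner | parts.tag | parts.rank | orders.kind | orders.code | orders.rank | orders.city
gina | eve | B | 40 | green | X1 | 40 | SEA
After SELECT (1 rows):
parts.tag | parts.name | orders.rank
B | gina | 40

== RESULT ==
parts.tag | parts.name | orders.rank
B | gina | 40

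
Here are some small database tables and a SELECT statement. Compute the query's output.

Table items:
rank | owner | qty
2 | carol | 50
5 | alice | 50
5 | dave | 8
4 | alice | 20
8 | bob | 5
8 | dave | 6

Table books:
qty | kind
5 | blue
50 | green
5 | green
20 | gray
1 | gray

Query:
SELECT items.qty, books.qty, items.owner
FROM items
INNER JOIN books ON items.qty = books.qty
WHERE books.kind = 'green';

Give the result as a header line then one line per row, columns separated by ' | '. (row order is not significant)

== RESULT ==
items.qty | books.qty | items.owner
50 | 50 | carol
50 | 50 | alice
5 | 5 | bob

Derivation:
After JOIN books (5 rows):
items.rank | items.owner | items.qty | books.qty | books.kind
2 | carol | 50 | 50 | green
5 | alice | 50 | 50 | green
4 | alice | 20 | 20 | gray
8 | bob | 5 | 5 | blue
8 | bob | 5 | 5 | green
After WHERE (3 rows):
items.rank | items.owner | items.qty | books.qty | books.kind
2 | carol | 50 | 50 | green
5 | alice | 50 | 50 | green
8 | bob | 5 | 5 | green
After SELECT (3 rows):
items.qty | books.qty | items.owner
50 | 50 | carol
50 | 50 | alice
5 | 5 | bob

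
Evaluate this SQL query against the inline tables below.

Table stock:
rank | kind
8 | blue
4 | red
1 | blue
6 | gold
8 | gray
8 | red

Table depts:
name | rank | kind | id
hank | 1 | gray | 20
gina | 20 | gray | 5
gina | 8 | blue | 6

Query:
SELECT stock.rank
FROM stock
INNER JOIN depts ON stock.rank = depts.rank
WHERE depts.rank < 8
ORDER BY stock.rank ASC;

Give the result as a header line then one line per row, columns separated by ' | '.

After JOIN depts (4 rows):
stock.rank | stock.kind | depts.name | depts.rank | depts.kind | depts.id
8 | blue | gina | 8 | blue | 6
1 | blue | hank | 1 | gray | 20
8 | gray | gina | 8 | blue | 6
8 | red | gina | 8 | blue | 6
After WHERE (1 rows):
stock.rank | stock.kind | depts.name | depts.rank | depts.kind | depts.id
1 | blue | hank | 1 | gray | 20
After SELECT (1 rows):
stock.rank
1
After ORDER BY (1 rows):
stock.rank
1

== RESULT ==
stock.rank
1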